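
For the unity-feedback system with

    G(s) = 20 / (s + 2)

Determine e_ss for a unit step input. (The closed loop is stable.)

G(s) has no poles at the origin.
This is a Type 0 system. Kp = lim_{s→0} G(s) = 20/2 = 10.
e_ss = 1/(1 + Kp) = 1/(1 + 10) = 1/11 ≈ 0.09091.

e_ss = 0.09091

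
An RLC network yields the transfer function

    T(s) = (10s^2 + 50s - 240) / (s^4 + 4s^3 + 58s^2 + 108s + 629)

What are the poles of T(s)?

The poles are the roots of the denominator s^4 + 4s^3 + 58s^2 + 108s + 629 = 0.
No real roots exist; factor into two real quadratics: (s^2 + 2s + 37)(s^2 + 2s + 17) = 0.
Each quadratic gives a conjugate pair via the quadratic formula.

s = -1 + 6j, -1 - 6j, -1 + 4j, -1 - 4j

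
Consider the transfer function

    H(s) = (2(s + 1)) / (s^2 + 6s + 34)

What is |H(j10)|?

|H(j10)| ≈ 0.2253

Substitute s = j10: numerator = 2 + j20, denominator = -66 + j60.
|H(j10)| = |2 + j20| / |-66 + j60| = 20.100 / 89.196 ≈ 0.2253.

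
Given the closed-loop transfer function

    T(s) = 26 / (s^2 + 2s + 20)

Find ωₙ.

Compare the denominator to the standard form s^2 + 2ζωₙs + ωₙ².
ωₙ² = 20, so ωₙ = √20 ≈ 4.472 rad/s.

ωₙ ≈ 4.472 rad/s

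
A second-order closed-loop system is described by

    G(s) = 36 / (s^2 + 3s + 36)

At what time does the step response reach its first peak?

t_p ≈ 0.5408 s

Comparing s^2 + 3s + 36 to s^2 + 2ζωₙs + ωₙ²: ωₙ = 6 rad/s and ζ = 3/(2·6) = 0.25.
ζωₙ = 3/2 = 1.5, so ω_d = ωₙ√(1−ζ²) = √(ωₙ² − (ζωₙ)²) = √(36 − 1.5²) = √33.75 ≈ 5.809 rad/s.
t_p = π/ω_d = π/5.809 ≈ 0.5408 s.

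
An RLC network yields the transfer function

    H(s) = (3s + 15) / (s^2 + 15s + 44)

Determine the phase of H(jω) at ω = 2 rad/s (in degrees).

∠H(j2) ≈ -15.07°

At s = j2: numerator = 15 + j6, denominator = 40 + j30.
∠H = ∠num − ∠den = 21.801° − (36.870°) = -15.07°.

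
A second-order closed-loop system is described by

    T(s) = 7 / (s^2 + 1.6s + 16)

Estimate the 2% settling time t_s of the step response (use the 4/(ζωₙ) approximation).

t_s ≈ 5 s

Comparing s^2 + 1.6s + 16 to s^2 + 2ζωₙs + ωₙ²: ωₙ = 4 rad/s and ζ = 1.6/(2·4) = 0.2.
ζωₙ = 1.6/2 = 0.8, so t_s ≈ 4/(ζωₙ) = 4/0.8 = 5 s.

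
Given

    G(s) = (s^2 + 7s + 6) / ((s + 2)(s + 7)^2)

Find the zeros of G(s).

Set the numerator to zero: s^2 + 7s + 6 = 0.
Factoring: (s + 1)(s + 6) = 0.

s = -1, -6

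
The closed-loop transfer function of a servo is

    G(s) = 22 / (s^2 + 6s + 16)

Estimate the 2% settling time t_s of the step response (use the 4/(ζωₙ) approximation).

t_s ≈ 1.333 s

Comparing s^2 + 6s + 16 to s^2 + 2ζωₙs + ωₙ²: ωₙ = 4 rad/s and ζ = 6/(2·4) = 0.75.
ζωₙ = 6/2 = 3, so t_s ≈ 4/(ζωₙ) = 4/3 ≈ 1.333 s.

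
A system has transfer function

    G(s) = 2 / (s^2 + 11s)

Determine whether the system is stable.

The denominator s^2 + 11s factors as s(s + 11), giving poles at s = 0, -11.
Since the simple pole(s) at s = 0 lie on the jω-axis with none in the right half-plane, the system is marginally stable.

marginally stable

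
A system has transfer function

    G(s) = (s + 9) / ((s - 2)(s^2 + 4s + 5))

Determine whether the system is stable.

The poles can be read from the denominator factors: s = 2, -2 + j, -2 - j.
Since the pole(s) at s = 2 lie in the right half-plane, the system is unstable.

unstable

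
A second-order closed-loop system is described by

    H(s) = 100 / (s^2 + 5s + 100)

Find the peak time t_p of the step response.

t_p ≈ 0.3245 s

Comparing s^2 + 5s + 100 to s^2 + 2ζωₙs + ωₙ²: ωₙ = 10 rad/s and ζ = 5/(2·10) = 0.25.
ζωₙ = 5/2 = 2.5, so ω_d = ωₙ√(1−ζ²) = √(ωₙ² − (ζωₙ)²) = √(100 − 2.5²) = √93.75 ≈ 9.682 rad/s.
t_p = π/ω_d = π/9.682 ≈ 0.3245 s.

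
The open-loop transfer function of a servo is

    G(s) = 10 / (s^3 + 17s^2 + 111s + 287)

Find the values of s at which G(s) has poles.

The poles are the roots of the denominator s^3 + 17s^2 + 111s + 287 = 0.
Trying s = -7: the polynomial evaluates to 0, so (s + 7) is a factor.
Dividing out leaves s^2 + 10s + 41 = 0.
The quadratic formula then gives s = -5 ± 4j.

s = -5 ± 4j, -7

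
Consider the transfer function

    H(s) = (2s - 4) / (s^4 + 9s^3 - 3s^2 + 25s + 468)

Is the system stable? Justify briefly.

The denominator s^4 + 9s^3 - 3s^2 + 25s + 468 factors as (s^2 - 4s + 13)(s + 4)(s + 9), giving poles at s = 2 ± 3j, -4, -9.
Since the pole(s) at s = 2 ± 3j lie in the right half-plane, the system is unstable.

unstable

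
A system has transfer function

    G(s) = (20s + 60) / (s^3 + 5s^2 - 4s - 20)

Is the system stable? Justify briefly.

The denominator s^3 + 5s^2 - 4s - 20 factors as (s - 2)(s + 5)(s + 2), giving poles at s = 2, -5, -2.
Since the pole(s) at s = 2 lie in the right half-plane, the system is unstable.

unstable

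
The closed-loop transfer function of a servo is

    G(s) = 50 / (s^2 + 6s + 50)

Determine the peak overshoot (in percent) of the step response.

Comparing s^2 + 6s + 50 to s^2 + 2ζωₙs + ωₙ²: ωₙ = √50 ≈ 7.071 rad/s and ζ = 6/(2·√50) ≈ 0.4243.
%OS = 100·exp(−πζ/√(1−ζ²)) = 100·exp(−π·0.4243/√(1−0.4243²)) ≈ 22.9%.

%OS ≈ 22.9%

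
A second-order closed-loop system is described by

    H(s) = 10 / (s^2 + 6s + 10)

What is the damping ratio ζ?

ζ ≈ 0.9487

Compare the denominator to the standard form s^2 + 2ζωₙs + ωₙ².
ωₙ² = 10, so ωₙ = √10 ≈ 3.162 rad/s.
2ζωₙ = 6, so ζ = 6/(2·√10) ≈ 0.9487.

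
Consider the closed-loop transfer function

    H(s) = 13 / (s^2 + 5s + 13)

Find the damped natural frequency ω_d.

ω_d ≈ 2.598 rad/s

Comparing s^2 + 5s + 13 to s^2 + 2ζωₙs + ωₙ²: ωₙ = √13 ≈ 3.606 rad/s and ζ = 5/(2·√13) ≈ 0.6934.
ζωₙ = 5/2 = 2.5, so ω_d = ωₙ√(1−ζ²) = √(ωₙ² − (ζωₙ)²) = √(13 − 2.5²) = √6.75 ≈ 2.598 rad/s.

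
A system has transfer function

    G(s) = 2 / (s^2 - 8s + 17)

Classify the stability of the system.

unstable

The denominator s^2 - 8s + 17 factors as (s^2 - 8s + 17), giving poles at s = 4 + j, 4 - j.
Since the pole(s) at s = 4 ± j lie in the right half-plane, the system is unstable.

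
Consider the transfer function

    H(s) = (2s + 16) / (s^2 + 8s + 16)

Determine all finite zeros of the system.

s = -8

Set the numerator to zero: 2s + 16 = 0, i.e. 2·(s + 8) = 0.
So s = -8.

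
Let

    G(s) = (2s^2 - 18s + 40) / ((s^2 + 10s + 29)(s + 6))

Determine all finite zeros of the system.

Set the numerator to zero: 2s^2 - 18s + 40 = 0, i.e. 2·(s^2 - 9s + 20) = 0.
Factoring: (s - 5)(s - 4) = 0.

s = 5, 4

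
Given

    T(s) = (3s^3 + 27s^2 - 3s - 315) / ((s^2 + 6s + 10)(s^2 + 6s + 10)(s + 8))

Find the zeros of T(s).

Set the numerator to zero: 3s^3 + 27s^2 - 3s - 315 = 0, i.e. 3·(s^3 + 9s^2 - s - 105) = 0.
Factoring: (s + 7)(s - 3)(s + 5) = 0.

s = -7, 3, -5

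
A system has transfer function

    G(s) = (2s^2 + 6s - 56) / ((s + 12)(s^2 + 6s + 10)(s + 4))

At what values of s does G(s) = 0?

s = 4, -7

Set the numerator to zero: 2s^2 + 6s - 56 = 0, i.e. 2·(s^2 + 3s - 28) = 0.
Factoring: (s - 4)(s + 7) = 0.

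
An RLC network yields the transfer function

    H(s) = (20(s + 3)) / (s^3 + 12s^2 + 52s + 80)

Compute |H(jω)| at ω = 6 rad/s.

|H(j6)| ≈ 0.3677

Substitute s = j6: numerator = 60 + j120, denominator = -352 + j96.
|H(j6)| = |60 + j120| / |-352 + j96| = 134.16 / 364.86 ≈ 0.3677.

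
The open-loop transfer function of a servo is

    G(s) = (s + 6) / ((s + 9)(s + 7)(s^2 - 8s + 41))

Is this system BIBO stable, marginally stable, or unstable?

The poles can be read from the denominator factors: s = -9, -7, 4 + 5j, 4 - 5j.
Since the pole(s) at s = 4 + 5j, 4 - 5j lie in the right half-plane, the system is unstable.

unstable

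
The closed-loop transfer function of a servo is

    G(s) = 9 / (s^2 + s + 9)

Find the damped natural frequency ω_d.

ω_d ≈ 2.958 rad/s

Comparing s^2 + s + 9 to s^2 + 2ζωₙs + ωₙ²: ωₙ = 3 rad/s and ζ = 1/(2·3) ≈ 0.1667.
ζωₙ = 1/2 = 0.5, so ω_d = ωₙ√(1−ζ²) = √(ωₙ² − (ζωₙ)²) = √(9 − 0.5²) = √8.75 ≈ 2.958 rad/s.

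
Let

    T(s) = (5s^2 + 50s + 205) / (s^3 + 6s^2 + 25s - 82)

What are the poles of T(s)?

s = -4 ± 5j, 2

The poles are the roots of the denominator s^3 + 6s^2 + 25s - 82 = 0.
Trying s = 2: the polynomial evaluates to 0, so (s - 2) is a factor.
Dividing out leaves s^2 + 8s + 41 = 0.
The quadratic formula then gives s = -4 ± 5j.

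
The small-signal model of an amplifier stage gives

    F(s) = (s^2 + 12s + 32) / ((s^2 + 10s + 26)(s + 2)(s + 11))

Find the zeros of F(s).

Set the numerator to zero: s^2 + 12s + 32 = 0.
Factoring: (s + 8)(s + 4) = 0.

s = -8, -4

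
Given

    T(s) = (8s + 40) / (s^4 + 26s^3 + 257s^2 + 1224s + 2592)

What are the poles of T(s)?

s = -4 ± 4j, -9, -9

The poles are the roots of the denominator s^4 + 26s^3 + 257s^2 + 1224s + 2592 = 0.
Trying s = -9: the polynomial evaluates to 0, so (s + 9) is a factor.
Dividing out leaves s^3 + 17s^2 + 104s + 288 = 0.
This factors further as (s^2 + 8s + 32)(s + 9) = 0.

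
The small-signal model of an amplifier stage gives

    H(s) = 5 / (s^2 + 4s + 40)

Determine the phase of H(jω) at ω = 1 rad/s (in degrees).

At s = j1: numerator = 5, denominator = 39 + j4.
∠H = ∠num − ∠den = 0° − (5.8560°) = -5.856°.

∠H(j1) ≈ -5.856°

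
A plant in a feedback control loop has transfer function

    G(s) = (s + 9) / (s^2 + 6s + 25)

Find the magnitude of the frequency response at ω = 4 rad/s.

|G(j4)| ≈ 0.3842

Substitute s = j4: numerator = 9 + j4, denominator = 9 + j24.
|G(j4)| = |9 + j4| / |9 + j24| = 9.8489 / 25.632 ≈ 0.3842.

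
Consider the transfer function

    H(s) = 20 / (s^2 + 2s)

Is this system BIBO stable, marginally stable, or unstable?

The denominator s^2 + 2s factors as s(s + 2), giving poles at s = 0, -2.
Since the simple pole(s) at s = 0 lie on the jω-axis with none in the right half-plane, the system is marginally stable.

marginally stable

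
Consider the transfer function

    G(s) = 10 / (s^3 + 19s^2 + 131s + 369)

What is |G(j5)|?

|G(j5)| ≈ 0.01850

Substitute s = j5: numerator = 10, denominator = -106 + j530.
|G(j5)| = |10| / |-106 + j530| = 10 / 540.50 ≈ 0.01850.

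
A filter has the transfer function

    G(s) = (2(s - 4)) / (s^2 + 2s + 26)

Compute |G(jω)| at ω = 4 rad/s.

|G(j4)| ≈ 0.8835

Substitute s = j4: numerator = -8 + j8, denominator = 10 + j8.
|G(j4)| = |-8 + j8| / |10 + j8| = 11.314 / 12.806 ≈ 0.8835.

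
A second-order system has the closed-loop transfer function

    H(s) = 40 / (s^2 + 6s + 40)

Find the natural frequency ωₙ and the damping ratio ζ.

Compare the denominator to the standard form s^2 + 2ζωₙs + ωₙ².
ωₙ² = 40, so ωₙ = √40 ≈ 6.325 rad/s.
2ζωₙ = 6, so ζ = 6/(2·√40) ≈ 0.4743.
With ζ = 0.4743 the response is underdamped.

ωₙ ≈ 6.325 rad/s, ζ ≈ 0.4743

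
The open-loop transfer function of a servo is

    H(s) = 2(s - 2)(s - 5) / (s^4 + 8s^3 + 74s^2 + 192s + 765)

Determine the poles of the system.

s = -3 ± 6j, -1 ± 4j

The poles are the roots of the denominator s^4 + 8s^3 + 74s^2 + 192s + 765 = 0.
No real roots exist; factor into two real quadratics: (s^2 + 6s + 45)(s^2 + 2s + 17) = 0.
Each quadratic gives a conjugate pair via the quadratic formula.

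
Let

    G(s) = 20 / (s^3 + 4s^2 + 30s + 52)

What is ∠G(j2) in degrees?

∠G(j2) ≈ -55.30°

At s = j2: numerator = 20, denominator = 36 + j52.
∠G = ∠num − ∠den = 0° − (55.305°) = -55.30°.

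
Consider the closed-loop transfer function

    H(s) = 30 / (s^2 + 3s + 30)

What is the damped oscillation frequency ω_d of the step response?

Comparing s^2 + 3s + 30 to s^2 + 2ζωₙs + ωₙ²: ωₙ = √30 ≈ 5.477 rad/s and ζ = 3/(2·√30) ≈ 0.2739.
ζωₙ = 3/2 = 1.5, so ω_d = ωₙ√(1−ζ²) = √(ωₙ² − (ζωₙ)²) = √(30 − 1.5²) = √27.75 ≈ 5.268 rad/s.

ω_d ≈ 5.268 rad/s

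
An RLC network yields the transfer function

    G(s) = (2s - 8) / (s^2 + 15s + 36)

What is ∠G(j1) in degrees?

∠G(j1) ≈ 142.8°

At s = j1: numerator = -8 + j2, denominator = 35 + j15.
∠G = ∠num − ∠den = 165.96° − (23.199°) = 142.8°.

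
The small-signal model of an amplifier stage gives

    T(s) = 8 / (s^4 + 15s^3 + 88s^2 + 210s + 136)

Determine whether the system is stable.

stable

The denominator s^4 + 15s^3 + 88s^2 + 210s + 136 factors as (s + 4)(s + 1)(s^2 + 10s + 34), giving poles at s = -4, -1, -5 + 3j, -5 - 3j.
Since all poles lie strictly in the left half-plane, the system is stable.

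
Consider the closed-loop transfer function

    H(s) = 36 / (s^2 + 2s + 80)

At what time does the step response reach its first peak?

Comparing s^2 + 2s + 80 to s^2 + 2ζωₙs + ωₙ²: ωₙ = √80 ≈ 8.944 rad/s and ζ = 2/(2·√80) ≈ 0.1118.
ζωₙ = 2/2 = 1, so ω_d = ωₙ√(1−ζ²) = √(ωₙ² − (ζωₙ)²) = √(80 − 1²) = √79 ≈ 8.888 rad/s.
t_p = π/ω_d = π/8.888 ≈ 0.3535 s.

t_p ≈ 0.3535 s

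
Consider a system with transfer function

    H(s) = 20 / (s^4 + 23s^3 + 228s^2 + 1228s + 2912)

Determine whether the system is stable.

stable

The denominator s^4 + 23s^3 + 228s^2 + 1228s + 2912 factors as (s^2 + 8s + 52)(s + 8)(s + 7), giving poles at s = -4 ± 6j, -8, -7.
Since all poles lie strictly in the left half-plane, the system is stable.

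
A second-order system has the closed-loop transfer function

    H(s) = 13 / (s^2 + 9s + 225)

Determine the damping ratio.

Compare the denominator to the standard form s^2 + 2ζωₙs + ωₙ².
ωₙ² = 225, so ωₙ = 15 rad/s.
2ζωₙ = 9, so ζ = 9/(2·15) = 0.3.

ζ = 0.3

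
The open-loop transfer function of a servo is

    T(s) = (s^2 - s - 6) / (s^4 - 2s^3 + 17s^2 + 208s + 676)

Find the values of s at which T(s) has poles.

s = 4 + 6j, 4 - 6j, -3 + 2j, -3 - 2j

The poles are the roots of the denominator s^4 - 2s^3 + 17s^2 + 208s + 676 = 0.
No real roots exist; factor into two real quadratics: (s^2 - 8s + 52)(s^2 + 6s + 13) = 0.
Each quadratic gives a conjugate pair via the quadratic formula.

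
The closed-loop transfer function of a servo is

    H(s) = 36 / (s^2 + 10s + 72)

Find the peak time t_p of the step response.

Comparing s^2 + 10s + 72 to s^2 + 2ζωₙs + ωₙ²: ωₙ = √72 ≈ 8.485 rad/s and ζ = 10/(2·√72) ≈ 0.5893.
ζωₙ = 10/2 = 5, so ω_d = ωₙ√(1−ζ²) = √(ωₙ² − (ζωₙ)²) = √(72 − 5²) = √47 ≈ 6.856 rad/s.
t_p = π/ω_d = π/6.856 ≈ 0.4582 s.

t_p ≈ 0.4582 s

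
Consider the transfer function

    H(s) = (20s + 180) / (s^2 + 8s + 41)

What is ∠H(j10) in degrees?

At s = j10: numerator = 180 + j200, denominator = -59 + j80.
∠H = ∠num − ∠den = 48.013° − (126.41°) = -78.40°.

∠H(j10) ≈ -78.40°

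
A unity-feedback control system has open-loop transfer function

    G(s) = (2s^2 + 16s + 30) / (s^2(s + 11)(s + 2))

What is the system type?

Type 2

The denominator has 2 factors of s at the origin (free integrators), so this is a Type 2 system.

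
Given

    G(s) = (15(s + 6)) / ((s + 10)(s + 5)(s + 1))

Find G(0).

At s = 0 each factor (s + a) contributes a and each (s^2 + bs + c) contributes c.
G(0) = 15·(6) / ((10) · (5) · (1)) = 90/50 = 9/5.

G(0) = 9/5 ≈ 1.800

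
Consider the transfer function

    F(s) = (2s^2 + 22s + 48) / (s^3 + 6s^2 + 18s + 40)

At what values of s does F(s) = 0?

Set the numerator to zero: 2s^2 + 22s + 48 = 0, i.e. 2·(s^2 + 11s + 24) = 0.
Factoring: (s + 8)(s + 3) = 0.

s = -8, -3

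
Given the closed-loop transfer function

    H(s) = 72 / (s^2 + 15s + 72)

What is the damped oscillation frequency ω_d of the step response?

Comparing s^2 + 15s + 72 to s^2 + 2ζωₙs + ωₙ²: ωₙ = √72 ≈ 8.485 rad/s and ζ = 15/(2·√72) ≈ 0.8839.
ζωₙ = 15/2 = 7.5, so ω_d = ωₙ√(1−ζ²) = √(ωₙ² − (ζωₙ)²) = √(72 − 7.5²) = √15.75 ≈ 3.969 rad/s.

ω_d ≈ 3.969 rad/s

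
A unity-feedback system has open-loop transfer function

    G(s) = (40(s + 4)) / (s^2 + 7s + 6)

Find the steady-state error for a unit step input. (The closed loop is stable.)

G(s) has no poles at the origin.
This is a Type 0 system. Kp = lim_{s→0} G(s) = 160/6 = 80/3.
e_ss = 1/(1 + Kp) = 1/(1 + 80/3) = 3/83 ≈ 0.03614.

e_ss = 0.03614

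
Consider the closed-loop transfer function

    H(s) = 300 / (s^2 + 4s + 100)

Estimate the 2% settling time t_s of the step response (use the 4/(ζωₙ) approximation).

t_s ≈ 2 s

Comparing s^2 + 4s + 100 to s^2 + 2ζωₙs + ωₙ²: ωₙ = 10 rad/s and ζ = 4/(2·10) = 0.2.
ζωₙ = 4/2 = 2, so t_s ≈ 4/(ζωₙ) = 4/2 = 2 s.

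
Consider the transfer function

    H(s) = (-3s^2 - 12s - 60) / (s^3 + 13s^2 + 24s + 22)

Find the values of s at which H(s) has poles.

s = -1 + j, -1 - j, -11

The poles are the roots of the denominator s^3 + 13s^2 + 24s + 22 = 0.
Trying s = -11: the polynomial evaluates to 0, so (s + 11) is a factor.
Dividing out leaves s^2 + 2s + 2 = 0.
The quadratic formula then gives s = -1 ± 1j.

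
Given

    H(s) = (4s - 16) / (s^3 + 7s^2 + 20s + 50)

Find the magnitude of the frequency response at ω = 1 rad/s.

Substitute s = j1: numerator = -16 + j4, denominator = 43 + j19.
|H(j1)| = |-16 + j4| / |43 + j19| = 16.492 / 47.011 ≈ 0.3508.

|H(j1)| ≈ 0.3508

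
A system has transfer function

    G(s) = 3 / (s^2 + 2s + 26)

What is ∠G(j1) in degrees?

∠G(j1) ≈ -4.574°

At s = j1: numerator = 3, denominator = 25 + j2.
∠G = ∠num − ∠den = 0° − (4.5739°) = -4.574°.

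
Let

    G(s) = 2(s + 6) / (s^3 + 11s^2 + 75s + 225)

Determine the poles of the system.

The poles are the roots of the denominator s^3 + 11s^2 + 75s + 225 = 0.
Trying s = -5: the polynomial evaluates to 0, so (s + 5) is a factor.
Dividing out leaves s^2 + 6s + 45 = 0.
The quadratic formula then gives s = -3 ± 6j.

s = -3 ± 6j, -5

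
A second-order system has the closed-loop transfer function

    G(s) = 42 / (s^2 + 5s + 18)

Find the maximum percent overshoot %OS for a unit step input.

%OS ≈ 10.1%

Comparing s^2 + 5s + 18 to s^2 + 2ζωₙs + ωₙ²: ωₙ = √18 ≈ 4.243 rad/s and ζ = 5/(2·√18) ≈ 0.5893.
%OS = 100·exp(−πζ/√(1−ζ²)) = 100·exp(−π·0.5893/√(1−0.5893²)) ≈ 10.1%.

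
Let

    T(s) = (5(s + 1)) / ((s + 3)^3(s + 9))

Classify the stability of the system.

stable

The poles can be read from the denominator factors: s = -3, -3, -9, -3.
Since all poles lie strictly in the left half-plane, the system is stable.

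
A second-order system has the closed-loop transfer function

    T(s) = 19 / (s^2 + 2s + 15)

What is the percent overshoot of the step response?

Comparing s^2 + 2s + 15 to s^2 + 2ζωₙs + ωₙ²: ωₙ = √15 ≈ 3.873 rad/s and ζ = 2/(2·√15) ≈ 0.2582.
%OS = 100·exp(−πζ/√(1−ζ²)) = 100·exp(−π·0.2582/√(1−0.2582²)) ≈ 43.2%.

%OS ≈ 43.2%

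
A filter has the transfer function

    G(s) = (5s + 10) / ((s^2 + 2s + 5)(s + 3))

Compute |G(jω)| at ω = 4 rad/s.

Substitute s = j4: numerator = 10 + j20, denominator = -65 - j20.
|G(j4)| = |10 + j20| / |-65 - j20| = 22.361 / 68.007 ≈ 0.3288.

|G(j4)| ≈ 0.3288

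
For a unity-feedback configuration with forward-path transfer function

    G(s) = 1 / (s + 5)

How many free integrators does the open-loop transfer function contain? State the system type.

Type 0

The denominator has no factor of s at the origin — no free integrator — so this is a Type 0 system.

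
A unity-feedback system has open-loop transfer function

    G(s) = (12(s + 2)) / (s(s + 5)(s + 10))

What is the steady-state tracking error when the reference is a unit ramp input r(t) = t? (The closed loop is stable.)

e_ss = 2.083

G(s) has one pole at the origin.
This is a Type 1 system. Kv = lim_{s→0} s·G(s) = 24/50 = 12/25.
e_ss = 1/Kv = 1/(12/25) = 25/12 ≈ 2.083.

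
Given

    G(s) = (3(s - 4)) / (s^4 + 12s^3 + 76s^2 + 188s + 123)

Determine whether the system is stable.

The denominator s^4 + 12s^3 + 76s^2 + 188s + 123 factors as (s + 1)(s^2 + 8s + 41)(s + 3), giving poles at s = -1, -4 + 5j, -4 - 5j, -3.
Since all poles lie strictly in the left half-plane, the system is stable.

stable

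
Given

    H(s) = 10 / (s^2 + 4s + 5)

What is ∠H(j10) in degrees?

∠H(j10) ≈ -157.2°

At s = j10: numerator = 10, denominator = -95 + j40.
∠H = ∠num − ∠den = 0° − (157.17°) = -157.2°.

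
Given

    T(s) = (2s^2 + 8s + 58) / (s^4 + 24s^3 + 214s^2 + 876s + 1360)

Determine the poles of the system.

The poles are the roots of the denominator s^4 + 24s^3 + 214s^2 + 876s + 1360 = 0.
Trying s = -4: the polynomial evaluates to 0, so (s + 4) is a factor.
Dividing out leaves s^3 + 20s^2 + 134s + 340 = 0.
This factors further as (s^2 + 10s + 34)(s + 10) = 0.

s = -5 + 3j, -5 - 3j, -4, -10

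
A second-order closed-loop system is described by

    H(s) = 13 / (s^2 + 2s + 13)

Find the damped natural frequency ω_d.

ω_d ≈ 3.464 rad/s

Comparing s^2 + 2s + 13 to s^2 + 2ζωₙs + ωₙ²: ωₙ = √13 ≈ 3.606 rad/s and ζ = 2/(2·√13) ≈ 0.2774.
ζωₙ = 2/2 = 1, so ω_d = ωₙ√(1−ζ²) = √(ωₙ² − (ζωₙ)²) = √(13 − 1²) = √12 ≈ 3.464 rad/s.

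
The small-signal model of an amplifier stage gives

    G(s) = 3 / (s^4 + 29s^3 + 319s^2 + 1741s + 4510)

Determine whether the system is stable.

The denominator s^4 + 29s^3 + 319s^2 + 1741s + 4510 factors as (s^2 + 8s + 41)(s + 10)(s + 11), giving poles at s = -4 ± 5j, -10, -11.
Since all poles lie strictly in the left half-plane, the system is stable.

stable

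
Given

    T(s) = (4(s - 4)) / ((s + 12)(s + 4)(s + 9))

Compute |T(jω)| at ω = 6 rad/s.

|T(j6)| ≈ 0.02756

Substitute s = j6: numerator = -16 + j24, denominator = -468 + j936.
|T(j6)| = |-16 + j24| / |-468 + j936| = 28.844 / 1046.5 ≈ 0.02756.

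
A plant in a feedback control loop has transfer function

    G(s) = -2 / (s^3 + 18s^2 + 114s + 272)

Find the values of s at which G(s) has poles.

The poles are the roots of the denominator s^3 + 18s^2 + 114s + 272 = 0.
Trying s = -8: the polynomial evaluates to 0, so (s + 8) is a factor.
Dividing out leaves s^2 + 10s + 34 = 0.
The quadratic formula then gives s = -5 ± 3j.

s = -5 + 3j, -5 - 3j, -8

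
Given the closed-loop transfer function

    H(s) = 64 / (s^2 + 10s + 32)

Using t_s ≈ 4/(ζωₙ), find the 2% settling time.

Comparing s^2 + 10s + 32 to s^2 + 2ζωₙs + ωₙ²: ωₙ = √32 ≈ 5.657 rad/s and ζ = 10/(2·√32) ≈ 0.8839.
ζωₙ = 10/2 = 5, so t_s ≈ 4/(ζωₙ) = 4/5 = 0.8000 s.

t_s ≈ 0.8000 s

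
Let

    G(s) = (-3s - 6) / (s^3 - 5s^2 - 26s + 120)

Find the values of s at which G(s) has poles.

s = 6, 4, -5

The poles are the roots of the denominator s^3 - 5s^2 - 26s + 120 = 0.
Trying s = 6: the polynomial evaluates to 0, so (s - 6) is a factor.
Dividing out leaves s^2 + s - 20 = 0.
Factoring the quadratic: (s - 4)(s + 5) = 0.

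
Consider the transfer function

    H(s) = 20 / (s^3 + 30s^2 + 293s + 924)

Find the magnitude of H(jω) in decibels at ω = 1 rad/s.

|H(j1)|_dB ≈ -33.4 dB

Substitute s = j1: numerator = 20, denominator = 894 + j292.
|H(j1)| = |20| / |894 + j292| = 20 / 940.48 ≈ 0.02127.
In decibels: 20·log₁₀(0.02127) ≈ -33.4 dB.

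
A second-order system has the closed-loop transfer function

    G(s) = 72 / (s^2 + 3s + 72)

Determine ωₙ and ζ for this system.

Compare the denominator to the standard form s^2 + 2ζωₙs + ωₙ².
ωₙ² = 72, so ωₙ = √72 ≈ 8.485 rad/s.
2ζωₙ = 3, so ζ = 3/(2·√72) ≈ 0.1768.

ωₙ ≈ 8.485 rad/s, ζ ≈ 0.1768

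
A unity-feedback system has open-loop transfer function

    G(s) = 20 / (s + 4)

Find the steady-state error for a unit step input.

e_ss = 0.1667

G(s) has no poles at the origin.
This is a Type 0 system. Kp = lim_{s→0} G(s) = 20/4 = 5.
e_ss = 1/(1 + Kp) = 1/(1 + 5) = 1/6 ≈ 0.1667.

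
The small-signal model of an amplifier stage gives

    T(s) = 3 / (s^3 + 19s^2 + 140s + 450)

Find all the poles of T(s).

s = -9, -5 + 5j, -5 - 5j

The poles are the roots of the denominator s^3 + 19s^2 + 140s + 450 = 0.
Trying s = -9: the polynomial evaluates to 0, so (s + 9) is a factor.
Dividing out leaves s^2 + 10s + 50 = 0.
The quadratic formula then gives s = -5 ± 5j.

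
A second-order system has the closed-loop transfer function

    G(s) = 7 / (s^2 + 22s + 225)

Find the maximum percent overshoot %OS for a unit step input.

%OS ≈ 3.38%

Comparing s^2 + 22s + 225 to s^2 + 2ζωₙs + ωₙ²: ωₙ = 15 rad/s and ζ = 22/(2·15) ≈ 0.7333.
%OS = 100·exp(−πζ/√(1−ζ²)) = 100·exp(−π·0.7333/√(1−0.7333²)) ≈ 3.38%.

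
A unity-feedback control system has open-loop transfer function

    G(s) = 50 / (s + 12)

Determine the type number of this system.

The denominator has no factor of s at the origin — no free integrator — so this is a Type 0 system.

Type 0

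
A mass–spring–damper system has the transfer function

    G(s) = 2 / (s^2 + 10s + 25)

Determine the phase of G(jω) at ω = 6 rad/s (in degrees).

∠G(j6) ≈ -100.4°

At s = j6: numerator = 2, denominator = -11 + j60.
∠G = ∠num − ∠den = 0° − (100.39°) = -100.4°.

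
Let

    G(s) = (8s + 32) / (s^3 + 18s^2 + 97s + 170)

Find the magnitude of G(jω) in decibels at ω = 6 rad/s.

|G(j6)|_dB ≈ -20.4 dB

Substitute s = j6: numerator = 32 + j48, denominator = -478 + j366.
|G(j6)| = |32 + j48| / |-478 + j366| = 57.689 / 602.03 ≈ 0.09582.
In decibels: 20·log₁₀(0.09582) ≈ -20.4 dB.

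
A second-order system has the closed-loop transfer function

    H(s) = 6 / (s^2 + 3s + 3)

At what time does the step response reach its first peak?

Comparing s^2 + 3s + 3 to s^2 + 2ζωₙs + ωₙ²: ωₙ = √3 ≈ 1.732 rad/s and ζ = 3/(2·√3) ≈ 0.8660.
ζωₙ = 3/2 = 1.5, so ω_d = ωₙ√(1−ζ²) = √(ωₙ² − (ζωₙ)²) = √(3 − 1.5²) = √0.75 ≈ 0.8660 rad/s.
t_p = π/ω_d = π/0.8660 ≈ 3.628 s.

t_p ≈ 3.628 s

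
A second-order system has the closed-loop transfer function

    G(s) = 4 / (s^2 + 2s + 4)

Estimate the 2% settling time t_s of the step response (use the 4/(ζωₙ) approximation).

Comparing s^2 + 2s + 4 to s^2 + 2ζωₙs + ωₙ²: ωₙ = 2 rad/s and ζ = 2/(2·2) = 0.5.
ζωₙ = 2/2 = 1, so t_s ≈ 4/(ζωₙ) = 4/1 = 4 s.

t_s ≈ 4 s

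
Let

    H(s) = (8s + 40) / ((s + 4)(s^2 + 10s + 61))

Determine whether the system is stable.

stable

The poles can be read from the denominator factors: s = -4, -5 ± 6j.
Since all poles lie strictly in the left half-plane, the system is stable.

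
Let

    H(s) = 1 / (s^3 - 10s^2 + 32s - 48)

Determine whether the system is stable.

The denominator s^3 - 10s^2 + 32s - 48 factors as (s^2 - 4s + 8)(s - 6), giving poles at s = 2 + 2j, 2 - 2j, 6.
Since the pole(s) at s = 2 + 2j, 2 - 2j, 6 lie in the right half-plane, the system is unstable.

unstable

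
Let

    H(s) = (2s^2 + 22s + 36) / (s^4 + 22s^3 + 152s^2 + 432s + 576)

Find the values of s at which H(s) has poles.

The poles are the roots of the denominator s^4 + 22s^3 + 152s^2 + 432s + 576 = 0.
Trying s = -6: the polynomial evaluates to 0, so (s + 6) is a factor.
Dividing out leaves s^3 + 16s^2 + 56s + 96 = 0.
This factors further as (s^2 + 4s + 8)(s + 12) = 0.

s = -2 + 2j, -2 - 2j, -6, -12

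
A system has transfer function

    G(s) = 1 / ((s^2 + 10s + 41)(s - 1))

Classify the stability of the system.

unstable

The poles can be read from the denominator factors: s = -5 + 4j, -5 - 4j, 1.
Since the pole(s) at s = 1 lie in the right half-plane, the system is unstable.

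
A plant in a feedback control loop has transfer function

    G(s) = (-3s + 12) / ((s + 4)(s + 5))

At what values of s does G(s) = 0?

Set the numerator to zero: -3s + 12 = 0, i.e. -3·(s - 4) = 0.
So s = 4.

s = 4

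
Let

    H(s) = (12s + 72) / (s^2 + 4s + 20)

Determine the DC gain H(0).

Set s = 0: H(0) = (72) / (20) = 18/5.

H(0) = 18/5 ≈ 3.600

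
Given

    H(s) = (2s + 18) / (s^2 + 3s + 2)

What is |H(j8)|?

Substitute s = j8: numerator = 18 + j16, denominator = -62 + j24.
|H(j8)| = |18 + j16| / |-62 + j24| = 24.083 / 66.483 ≈ 0.3622.

|H(j8)| ≈ 0.3622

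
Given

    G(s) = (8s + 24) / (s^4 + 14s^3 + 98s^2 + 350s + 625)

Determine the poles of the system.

s = -3 ± 4j, -4 ± 3j

The poles are the roots of the denominator s^4 + 14s^3 + 98s^2 + 350s + 625 = 0.
No real roots exist; factor into two real quadratics: (s^2 + 6s + 25)(s^2 + 8s + 25) = 0.
Each quadratic gives a conjugate pair via the quadratic formula.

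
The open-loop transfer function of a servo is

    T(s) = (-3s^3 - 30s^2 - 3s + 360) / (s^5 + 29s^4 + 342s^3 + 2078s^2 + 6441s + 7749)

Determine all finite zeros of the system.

Set the numerator to zero: -3s^3 - 30s^2 - 3s + 360 = 0, i.e. -3·(s^3 + 10s^2 + s - 120) = 0.
Factoring: (s - 3)(s + 5)(s + 8) = 0.

s = 3, -5, -8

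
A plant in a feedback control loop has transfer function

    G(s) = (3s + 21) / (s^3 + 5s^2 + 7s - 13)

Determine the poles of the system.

s = -3 + 2j, -3 - 2j, 1

The poles are the roots of the denominator s^3 + 5s^2 + 7s - 13 = 0.
Trying s = 1: the polynomial evaluates to 0, so (s - 1) is a factor.
Dividing out leaves s^2 + 6s + 13 = 0.
The quadratic formula then gives s = -3 ± 2j.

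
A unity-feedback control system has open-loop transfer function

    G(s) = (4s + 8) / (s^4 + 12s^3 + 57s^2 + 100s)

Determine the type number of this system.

Type 1

Factor s from the denominator: s^4 + 12s^3 + 57s^2 + 100s = s·(s^3 + 12s^2 + 57s + 100).
There is 1 pole at the origin, so the system is Type 1.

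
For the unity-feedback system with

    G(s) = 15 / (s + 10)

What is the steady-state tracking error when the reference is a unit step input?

e_ss = 0.4000

G(s) has no poles at the origin.
This is a Type 0 system. Kp = lim_{s→0} G(s) = 15/10 = 3/2.
e_ss = 1/(1 + Kp) = 1/(1 + 3/2) = 2/5 ≈ 0.4000.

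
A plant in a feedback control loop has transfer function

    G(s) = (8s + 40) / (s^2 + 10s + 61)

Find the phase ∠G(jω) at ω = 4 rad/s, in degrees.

At s = j4: numerator = 40 + j32, denominator = 45 + j40.
∠G = ∠num − ∠den = 38.660° − (41.634°) = -2.974°.

∠G(j4) ≈ -2.974°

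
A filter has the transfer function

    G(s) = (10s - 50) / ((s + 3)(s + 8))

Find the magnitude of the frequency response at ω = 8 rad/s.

Substitute s = j8: numerator = -50 + j80, denominator = -40 + j88.
|G(j8)| = |-50 + j80| / |-40 + j88| = 94.340 / 96.664 ≈ 0.9760.

|G(j8)| ≈ 0.9760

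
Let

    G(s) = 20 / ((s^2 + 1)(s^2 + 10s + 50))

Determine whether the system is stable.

marginally stable

The poles can be read from the denominator factors: s = j, -j, -5 + 5j, -5 - 5j.
Since the simple pole(s) at s = j, -j lie on the jω-axis with none in the right half-plane, the system is marginally stable.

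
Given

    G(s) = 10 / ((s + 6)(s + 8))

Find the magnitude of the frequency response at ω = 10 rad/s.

|G(j10)| ≈ 0.06696

Substitute s = j10: numerator = 10, denominator = -52 + j140.
|G(j10)| = |10| / |-52 + j140| = 10 / 149.35 ≈ 0.06696.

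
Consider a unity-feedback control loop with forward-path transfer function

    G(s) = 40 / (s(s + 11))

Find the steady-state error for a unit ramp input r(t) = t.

G(s) has one pole at the origin.
This is a Type 1 system. Kv = lim_{s→0} s·G(s) = 40/11.
e_ss = 1/Kv = 1/(40/11) = 11/40 ≈ 0.2750.

e_ss = 0.2750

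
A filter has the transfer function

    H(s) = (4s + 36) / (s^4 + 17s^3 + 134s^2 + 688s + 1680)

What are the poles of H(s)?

s = -2 ± 6j, -6, -7

The poles are the roots of the denominator s^4 + 17s^3 + 134s^2 + 688s + 1680 = 0.
Trying s = -6: the polynomial evaluates to 0, so (s + 6) is a factor.
Dividing out leaves s^3 + 11s^2 + 68s + 280 = 0.
This factors further as (s^2 + 4s + 40)(s + 7) = 0.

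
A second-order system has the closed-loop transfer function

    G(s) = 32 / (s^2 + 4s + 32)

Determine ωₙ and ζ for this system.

Compare the denominator to the standard form s^2 + 2ζωₙs + ωₙ².
ωₙ² = 32, so ωₙ = √32 ≈ 5.657 rad/s.
2ζωₙ = 4, so ζ = 4/(2·√32) ≈ 0.3536.

ωₙ ≈ 5.657 rad/s, ζ ≈ 0.3536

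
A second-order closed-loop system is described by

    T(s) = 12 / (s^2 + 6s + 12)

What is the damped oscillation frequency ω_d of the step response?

ω_d ≈ 1.732 rad/s

Comparing s^2 + 6s + 12 to s^2 + 2ζωₙs + ωₙ²: ωₙ = √12 ≈ 3.464 rad/s and ζ = 6/(2·√12) ≈ 0.8660.
ζωₙ = 6/2 = 3, so ω_d = ωₙ√(1−ζ²) = √(ωₙ² − (ζωₙ)²) = √(12 − 3²) = √3 ≈ 1.732 rad/s.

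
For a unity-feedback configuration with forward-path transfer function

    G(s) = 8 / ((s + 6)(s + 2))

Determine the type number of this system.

Type 0

The denominator has no factor of s at the origin — no free integrator — so this is a Type 0 system.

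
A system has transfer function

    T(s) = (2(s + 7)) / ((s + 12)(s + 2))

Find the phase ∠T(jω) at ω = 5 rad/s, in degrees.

∠T(j5) ≈ -55.28°

At s = j5: numerator = 14 + j10, denominator = -1 + j70.
∠T = ∠num − ∠den = 35.538° − (90.818°) = -55.28°.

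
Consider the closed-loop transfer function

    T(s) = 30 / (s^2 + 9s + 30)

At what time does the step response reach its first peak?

Comparing s^2 + 9s + 30 to s^2 + 2ζωₙs + ωₙ²: ωₙ = √30 ≈ 5.477 rad/s and ζ = 9/(2·√30) ≈ 0.8216.
ζωₙ = 9/2 = 4.5, so ω_d = ωₙ√(1−ζ²) = √(ωₙ² − (ζωₙ)²) = √(30 − 4.5²) = √9.75 ≈ 3.122 rad/s.
t_p = π/ω_d = π/3.122 ≈ 1.006 s.

t_p ≈ 1.006 s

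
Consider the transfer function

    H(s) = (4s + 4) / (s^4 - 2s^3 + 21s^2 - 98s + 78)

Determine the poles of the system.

s = 3, 1, -1 + 5j, -1 - 5j

The poles are the roots of the denominator s^4 - 2s^3 + 21s^2 - 98s + 78 = 0.
Trying s = 3: the polynomial evaluates to 0, so (s - 3) is a factor.
Dividing out leaves s^3 + s^2 + 24s - 26 = 0.
This factors further as (s - 1)(s^2 + 2s + 26) = 0.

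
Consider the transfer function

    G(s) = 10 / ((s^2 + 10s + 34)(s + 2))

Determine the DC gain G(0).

At s = 0 each factor (s + a) contributes a and each (s^2 + bs + c) contributes c.
G(0) = 10·1 / ((34) · (2)) = 10/68 = 5/34.

G(0) = 5/34 ≈ 0.1471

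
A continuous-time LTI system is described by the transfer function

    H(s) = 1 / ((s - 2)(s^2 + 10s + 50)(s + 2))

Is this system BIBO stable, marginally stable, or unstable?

The poles can be read from the denominator factors: s = 2, -5 + 5j, -5 - 5j, -2.
Since the pole(s) at s = 2 lie in the right half-plane, the system is unstable.

unstable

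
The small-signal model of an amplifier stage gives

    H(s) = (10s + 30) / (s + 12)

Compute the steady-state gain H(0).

Set s = 0: H(0) = (30) / (12) = 5/2.

H(0) = 5/2 ≈ 2.500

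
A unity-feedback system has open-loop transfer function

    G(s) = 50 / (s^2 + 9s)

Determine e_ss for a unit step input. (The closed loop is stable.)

G(s) has one pole at the origin.
This is a Type 1 system; for a step input the steady-state error is zero.

e_ss = 0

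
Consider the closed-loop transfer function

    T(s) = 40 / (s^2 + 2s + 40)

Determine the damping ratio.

ζ ≈ 0.1581

Compare the denominator to the standard form s^2 + 2ζωₙs + ωₙ².
ωₙ² = 40, so ωₙ = √40 ≈ 6.325 rad/s.
2ζωₙ = 2, so ζ = 2/(2·√40) ≈ 0.1581.
With ζ = 0.1581 the response is underdamped.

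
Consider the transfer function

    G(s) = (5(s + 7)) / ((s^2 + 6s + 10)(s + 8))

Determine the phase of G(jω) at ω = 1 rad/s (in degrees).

At s = j1: numerator = 35 + j5, denominator = 66 + j57.
∠G = ∠num − ∠den = 8.1301° − (40.815°) = -32.68°.

∠G(j1) ≈ -32.68°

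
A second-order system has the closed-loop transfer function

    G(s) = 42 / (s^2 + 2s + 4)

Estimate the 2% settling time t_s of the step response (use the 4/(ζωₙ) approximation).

t_s ≈ 4 s

Comparing s^2 + 2s + 4 to s^2 + 2ζωₙs + ωₙ²: ωₙ = 2 rad/s and ζ = 2/(2·2) = 0.5.
ζωₙ = 2/2 = 1, so t_s ≈ 4/(ζωₙ) = 4/1 = 4 s.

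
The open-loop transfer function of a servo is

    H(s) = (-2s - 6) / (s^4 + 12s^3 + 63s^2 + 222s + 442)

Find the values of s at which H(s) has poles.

The poles are the roots of the denominator s^4 + 12s^3 + 63s^2 + 222s + 442 = 0.
No real roots exist; factor into two real quadratics: (s^2 + 10s + 26)(s^2 + 2s + 17) = 0.
Each quadratic gives a conjugate pair via the quadratic formula.

s = -5 ± j, -1 ± 4j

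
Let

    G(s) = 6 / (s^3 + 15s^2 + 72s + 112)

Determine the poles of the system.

s = -7, -4, -4

The poles are the roots of the denominator s^3 + 15s^2 + 72s + 112 = 0.
Trying s = -7: the polynomial evaluates to 0, so (s + 7) is a factor.
Dividing out leaves s^2 + 8s + 16 = 0.
Factoring the quadratic: (s + 4)^2 = 0.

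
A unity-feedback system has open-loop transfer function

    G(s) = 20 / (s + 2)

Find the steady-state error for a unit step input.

G(s) has no poles at the origin.
This is a Type 0 system. Kp = lim_{s→0} G(s) = 20/2 = 10.
e_ss = 1/(1 + Kp) = 1/(1 + 10) = 1/11 ≈ 0.09091.

e_ss = 0.09091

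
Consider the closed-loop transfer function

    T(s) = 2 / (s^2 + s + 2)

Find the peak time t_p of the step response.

Comparing s^2 + s + 2 to s^2 + 2ζωₙs + ωₙ²: ωₙ = √2 ≈ 1.414 rad/s and ζ = 1/(2·√2) ≈ 0.3536.
ζωₙ = 1/2 = 0.5, so ω_d = ωₙ√(1−ζ²) = √(ωₙ² − (ζωₙ)²) = √(2 − 0.5²) = √1.75 ≈ 1.323 rad/s.
t_p = π/ω_d = π/1.323 ≈ 2.375 s.

t_p ≈ 2.375 s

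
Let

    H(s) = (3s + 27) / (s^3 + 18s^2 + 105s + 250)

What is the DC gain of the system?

H(0) = 27/250 ≈ 0.1080

Set s = 0: H(0) = (27) / (250) = 27/250.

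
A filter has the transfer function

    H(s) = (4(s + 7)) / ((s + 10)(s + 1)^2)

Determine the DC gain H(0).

H(0) = 14/5 ≈ 2.800

At s = 0 each factor (s + a) contributes a and each (s^2 + bs + c) contributes c.
H(0) = 4·(7) / ((10) · (1) · (1)) = 28/10 = 14/5.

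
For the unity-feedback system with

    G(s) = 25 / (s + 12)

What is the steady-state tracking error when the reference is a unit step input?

G(s) has no poles at the origin.
This is a Type 0 system. Kp = lim_{s→0} G(s) = 25/12.
e_ss = 1/(1 + Kp) = 1/(1 + 25/12) = 12/37 ≈ 0.3243.

e_ss = 0.3243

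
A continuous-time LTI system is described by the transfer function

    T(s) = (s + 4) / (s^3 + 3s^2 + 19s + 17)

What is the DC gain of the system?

Set s = 0: T(0) = (4) / (17) = 4/17.

T(0) = 4/17 ≈ 0.2353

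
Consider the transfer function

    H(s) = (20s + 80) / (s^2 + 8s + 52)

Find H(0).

Set s = 0: H(0) = (80) / (52) = 20/13.

H(0) = 20/13 ≈ 1.538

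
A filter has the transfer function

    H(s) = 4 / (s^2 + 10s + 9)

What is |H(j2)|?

Substitute s = j2: numerator = 4, denominator = 5 + j20.
|H(j2)| = |4| / |5 + j20| = 4 / 20.616 ≈ 0.1940.

|H(j2)| ≈ 0.1940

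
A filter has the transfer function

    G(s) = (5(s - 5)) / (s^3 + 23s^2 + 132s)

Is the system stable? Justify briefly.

marginally stable

The denominator s^3 + 23s^2 + 132s factors as s(s + 12)(s + 11), giving poles at s = 0, -12, -11.
Since the simple pole(s) at s = 0 lie on the jω-axis with none in the right half-plane, the system is marginally stable.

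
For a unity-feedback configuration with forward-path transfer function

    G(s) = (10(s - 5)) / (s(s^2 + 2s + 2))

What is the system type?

Type 1

The denominator has 1 factor of s at the origin (free integrator), so this is a Type 1 system.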